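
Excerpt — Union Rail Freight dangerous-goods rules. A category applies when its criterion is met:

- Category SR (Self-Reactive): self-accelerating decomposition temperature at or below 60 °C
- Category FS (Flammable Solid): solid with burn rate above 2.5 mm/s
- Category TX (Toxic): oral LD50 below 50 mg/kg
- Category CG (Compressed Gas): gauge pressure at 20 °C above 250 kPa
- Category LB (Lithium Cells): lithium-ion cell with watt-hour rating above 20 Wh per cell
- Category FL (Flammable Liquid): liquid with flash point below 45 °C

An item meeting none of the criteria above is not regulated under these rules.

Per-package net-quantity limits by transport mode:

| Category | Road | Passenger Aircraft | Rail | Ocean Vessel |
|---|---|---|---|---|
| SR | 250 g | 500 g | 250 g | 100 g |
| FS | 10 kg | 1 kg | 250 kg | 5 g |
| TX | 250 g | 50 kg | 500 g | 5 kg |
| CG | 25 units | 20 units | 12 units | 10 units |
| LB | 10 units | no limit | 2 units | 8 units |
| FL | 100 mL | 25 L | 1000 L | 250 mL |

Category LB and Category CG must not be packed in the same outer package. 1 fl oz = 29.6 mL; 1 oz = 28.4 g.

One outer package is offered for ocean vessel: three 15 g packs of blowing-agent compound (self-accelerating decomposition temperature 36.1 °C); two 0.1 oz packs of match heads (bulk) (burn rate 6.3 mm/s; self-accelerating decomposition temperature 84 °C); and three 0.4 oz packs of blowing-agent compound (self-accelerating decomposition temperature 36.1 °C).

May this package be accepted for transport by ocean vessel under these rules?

With self-accelerating decomposition temperature 36.1 °C (≤ 60 °C), the blowing-agent compound falls in Category SR.
With burn rate 6.3 mm/s (> 2.5 mm/s), the match heads (bulk) fall in Category FS.
With self-accelerating decomposition temperature 36.1 °C (≤ 60 °C), the blowing-agent compound falls in Category SR.
Category SR net quantity: (three 15 g packs = 45 g) + (three 0.4 oz packs = 34.08 g) = 79.08 g.
79.08 g is within the ocean vessel limit of 100 g for Category SR.
Category FS quantity: two 0.1 oz packs = 5.68 g.
5.68 g > 5 g (ocean vessel limit, Category FS) — over the limit.
The segregation rule (Category LB with Category CG) does not apply to Category SR with Category FS.

No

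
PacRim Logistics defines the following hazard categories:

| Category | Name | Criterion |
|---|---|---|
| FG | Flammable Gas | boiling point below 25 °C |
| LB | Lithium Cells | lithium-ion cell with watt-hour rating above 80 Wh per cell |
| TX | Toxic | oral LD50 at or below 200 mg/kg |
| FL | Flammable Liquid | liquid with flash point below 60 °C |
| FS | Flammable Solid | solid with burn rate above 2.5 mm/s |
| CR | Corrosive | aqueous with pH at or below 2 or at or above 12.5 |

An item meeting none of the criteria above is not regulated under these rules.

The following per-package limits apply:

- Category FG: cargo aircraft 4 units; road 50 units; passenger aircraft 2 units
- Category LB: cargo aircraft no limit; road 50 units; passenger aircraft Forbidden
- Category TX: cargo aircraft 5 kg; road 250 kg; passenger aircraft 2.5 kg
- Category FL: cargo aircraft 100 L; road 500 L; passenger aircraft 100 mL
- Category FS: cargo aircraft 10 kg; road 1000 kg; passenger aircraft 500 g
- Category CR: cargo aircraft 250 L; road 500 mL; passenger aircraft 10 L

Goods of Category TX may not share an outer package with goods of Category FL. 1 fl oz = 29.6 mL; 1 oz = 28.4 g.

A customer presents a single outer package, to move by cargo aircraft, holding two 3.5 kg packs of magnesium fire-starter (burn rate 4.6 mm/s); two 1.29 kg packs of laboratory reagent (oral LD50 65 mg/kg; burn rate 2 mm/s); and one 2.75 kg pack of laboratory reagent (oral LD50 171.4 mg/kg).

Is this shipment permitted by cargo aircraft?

The magnesium fire-starter has burn rate 4.6 mm/s, which is > 2.5 mm/s, so it is Category FS (Flammable Solid).
Laboratory reagent: oral LD50 65 mg/kg ≤ 200 mg/kg → Category TX (Toxic).
The laboratory reagent has oral LD50 171.4 mg/kg, which is ≤ 200 mg/kg, so it is Category TX (Toxic).
Total Category TX: (two 1.29 kg packs = 2.58 kg) + 2.75 kg = 5.33 kg.
5.33 kg exceeds the cargo aircraft limit of 5 kg for Category TX.
Category FS quantity: two 3.5 kg packs = 7 kg.
7 kg is within the cargo aircraft limit of 10 kg for Category FS.
The segregation rule (Category TX with Category FL) does not apply to Category TX with Category FS.

No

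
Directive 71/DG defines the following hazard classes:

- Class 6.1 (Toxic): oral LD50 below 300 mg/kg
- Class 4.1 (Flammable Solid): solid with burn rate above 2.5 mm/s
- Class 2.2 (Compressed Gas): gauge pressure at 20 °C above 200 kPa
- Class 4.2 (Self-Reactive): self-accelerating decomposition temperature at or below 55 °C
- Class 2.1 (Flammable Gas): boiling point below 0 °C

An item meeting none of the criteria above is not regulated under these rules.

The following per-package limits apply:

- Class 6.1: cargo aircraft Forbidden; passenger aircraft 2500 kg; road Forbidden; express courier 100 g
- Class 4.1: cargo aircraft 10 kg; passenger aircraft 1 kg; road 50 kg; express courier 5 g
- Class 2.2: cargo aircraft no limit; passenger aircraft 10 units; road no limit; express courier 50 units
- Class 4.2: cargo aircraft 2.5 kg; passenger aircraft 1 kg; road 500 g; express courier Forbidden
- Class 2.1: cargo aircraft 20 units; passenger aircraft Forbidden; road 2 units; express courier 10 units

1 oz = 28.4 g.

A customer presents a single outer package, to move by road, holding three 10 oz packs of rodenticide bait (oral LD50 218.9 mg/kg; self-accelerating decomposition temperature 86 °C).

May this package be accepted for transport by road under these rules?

No

Rodenticide bait: oral LD50 218.9 mg/kg < 300 mg/kg → Class 6.1 (Toxic).
Class 6.1 quantity: three 10 oz packs = 852 g.
By road, Class 6.1 is Forbidden regardless of quantity.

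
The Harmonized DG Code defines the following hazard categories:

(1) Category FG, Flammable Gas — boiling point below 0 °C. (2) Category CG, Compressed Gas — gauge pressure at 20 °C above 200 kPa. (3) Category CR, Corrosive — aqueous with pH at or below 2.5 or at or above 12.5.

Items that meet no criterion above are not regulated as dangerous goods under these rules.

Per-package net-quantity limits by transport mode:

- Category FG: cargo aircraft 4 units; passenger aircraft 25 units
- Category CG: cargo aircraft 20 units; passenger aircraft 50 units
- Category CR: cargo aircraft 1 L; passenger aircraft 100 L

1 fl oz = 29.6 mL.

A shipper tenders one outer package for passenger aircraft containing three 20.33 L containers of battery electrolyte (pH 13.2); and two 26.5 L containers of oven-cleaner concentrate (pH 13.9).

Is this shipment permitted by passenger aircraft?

Battery electrolyte: pH 13.2 ≥ 12.5 → Category CR (Corrosive).
The oven-cleaner concentrate has pH 13.9, which is ≥ 12.5, so it is Category CR (Corrosive).
Category CR net quantity: (three 20.33 L containers = 60.99 L) + (two 26.5 L containers = 53 L) = 113.99 L.
That exceeds the Category CR passenger aircraft limit of 100 L.

No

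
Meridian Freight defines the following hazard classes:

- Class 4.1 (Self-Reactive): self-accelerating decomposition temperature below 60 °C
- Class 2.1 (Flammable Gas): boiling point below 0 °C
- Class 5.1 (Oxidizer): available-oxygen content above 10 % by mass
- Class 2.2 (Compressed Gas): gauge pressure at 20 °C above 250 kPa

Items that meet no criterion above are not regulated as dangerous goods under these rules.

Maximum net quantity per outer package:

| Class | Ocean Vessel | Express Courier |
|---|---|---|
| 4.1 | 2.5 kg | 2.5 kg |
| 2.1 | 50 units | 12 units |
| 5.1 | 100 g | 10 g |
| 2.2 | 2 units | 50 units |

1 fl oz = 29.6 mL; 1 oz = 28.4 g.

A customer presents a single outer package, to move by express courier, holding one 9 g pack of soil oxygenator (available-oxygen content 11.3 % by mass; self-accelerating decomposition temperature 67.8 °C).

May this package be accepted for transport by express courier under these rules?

With available-oxygen content 11.3 % by mass (> 10 % by mass), the soil oxygenator falls in Class 5.1.
Class 5.1 quantity: 9 g.
That is within the Class 5.1 express courier limit of 10 g.

Yes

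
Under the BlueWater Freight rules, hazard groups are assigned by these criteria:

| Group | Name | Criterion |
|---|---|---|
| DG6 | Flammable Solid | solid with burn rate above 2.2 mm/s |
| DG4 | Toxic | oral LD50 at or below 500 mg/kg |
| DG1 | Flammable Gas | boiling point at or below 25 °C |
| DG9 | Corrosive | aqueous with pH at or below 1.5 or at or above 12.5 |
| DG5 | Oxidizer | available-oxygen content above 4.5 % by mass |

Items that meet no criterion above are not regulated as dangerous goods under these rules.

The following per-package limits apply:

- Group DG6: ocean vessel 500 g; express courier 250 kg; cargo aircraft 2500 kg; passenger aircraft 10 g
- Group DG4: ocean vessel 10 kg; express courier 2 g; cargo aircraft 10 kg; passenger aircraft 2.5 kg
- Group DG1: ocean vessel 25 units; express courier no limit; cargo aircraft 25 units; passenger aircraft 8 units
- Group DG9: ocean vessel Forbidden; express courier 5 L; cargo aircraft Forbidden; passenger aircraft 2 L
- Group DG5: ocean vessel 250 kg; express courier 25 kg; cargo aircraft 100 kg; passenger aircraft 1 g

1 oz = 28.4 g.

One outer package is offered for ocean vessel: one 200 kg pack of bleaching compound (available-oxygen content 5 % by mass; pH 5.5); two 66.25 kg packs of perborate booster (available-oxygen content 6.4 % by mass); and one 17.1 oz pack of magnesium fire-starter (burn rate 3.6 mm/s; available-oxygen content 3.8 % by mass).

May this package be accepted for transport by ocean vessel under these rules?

No

With available-oxygen content 5 % by mass (> 4.5 % by mass), the bleaching compound falls in Group DG5.
The perborate booster has available-oxygen content 6.4 % by mass, which is > 4.5 % by mass, so it is Group DG5 (Oxidizer).
The magnesium fire-starter has burn rate 3.6 mm/s, which is > 2.2 mm/s, so it is Group DG6 (Flammable Solid).
Total Group DG5: 200 kg + (two 66.25 kg packs = 132.5 kg) = 332.5 kg.
332.5 kg > 250 kg (ocean vessel limit, Group DG5) — over the limit.
Group DG6 quantity: one 17.1 oz pack = 485.64 g.
485.64 g ≤ 500 g (ocean vessel limit, Group DG6) — within limit.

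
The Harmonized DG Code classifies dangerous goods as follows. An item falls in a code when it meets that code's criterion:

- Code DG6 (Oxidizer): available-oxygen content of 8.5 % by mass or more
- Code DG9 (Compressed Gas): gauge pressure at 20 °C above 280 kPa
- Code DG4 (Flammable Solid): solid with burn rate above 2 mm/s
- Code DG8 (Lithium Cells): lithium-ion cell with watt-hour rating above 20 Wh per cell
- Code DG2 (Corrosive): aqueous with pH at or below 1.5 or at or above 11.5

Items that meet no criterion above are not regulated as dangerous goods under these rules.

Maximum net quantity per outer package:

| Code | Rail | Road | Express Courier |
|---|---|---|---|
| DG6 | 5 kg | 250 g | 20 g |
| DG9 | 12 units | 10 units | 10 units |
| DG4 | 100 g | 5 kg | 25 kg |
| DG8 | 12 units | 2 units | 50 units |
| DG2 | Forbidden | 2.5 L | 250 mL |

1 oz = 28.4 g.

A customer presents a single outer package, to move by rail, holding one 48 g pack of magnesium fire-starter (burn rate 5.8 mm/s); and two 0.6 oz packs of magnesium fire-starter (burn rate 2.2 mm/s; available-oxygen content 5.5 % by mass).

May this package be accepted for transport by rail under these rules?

Yes

The magnesium fire-starter has burn rate 5.8 mm/s, which is > 2 mm/s, so it is Code DG4 (Flammable Solid).
Magnesium fire-starter: burn rate 2.2 mm/s > 2 mm/s → Code DG4 (Flammable Solid).
Code DG4 net quantity: 48 g + (two 0.6 oz packs = 34.08 g) = 82.08 g.
82.08 g ≤ 100 g (rail limit, Code DG4) — within limit.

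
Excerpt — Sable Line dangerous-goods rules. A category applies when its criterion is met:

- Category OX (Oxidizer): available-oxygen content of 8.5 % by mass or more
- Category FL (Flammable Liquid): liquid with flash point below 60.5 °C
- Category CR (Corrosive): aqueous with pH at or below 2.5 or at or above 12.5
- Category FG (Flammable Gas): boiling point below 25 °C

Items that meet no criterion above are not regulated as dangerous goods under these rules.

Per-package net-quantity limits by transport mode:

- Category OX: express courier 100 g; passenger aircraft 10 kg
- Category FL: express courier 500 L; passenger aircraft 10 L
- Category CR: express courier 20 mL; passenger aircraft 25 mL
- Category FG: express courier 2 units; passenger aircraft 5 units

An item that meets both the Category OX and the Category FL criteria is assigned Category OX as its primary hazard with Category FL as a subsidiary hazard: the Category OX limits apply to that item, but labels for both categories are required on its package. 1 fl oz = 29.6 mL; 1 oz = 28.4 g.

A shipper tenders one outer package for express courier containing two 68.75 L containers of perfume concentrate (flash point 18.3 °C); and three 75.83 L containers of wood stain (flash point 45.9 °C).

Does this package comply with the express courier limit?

Flash point 18.3 °C meets the Category FL criterion (Flammable Liquid), so the perfume concentrate is Category FL.
Wood stain: flash point 45.9 °C < 60.5 °C → Category FL (Flammable Liquid).
Total Category FL: (two 68.75 L containers = 137.5 L) + (three 75.83 L containers = 227.49 L) = 364.99 L.
That is within the Category FL express courier limit of 500 L.

Yes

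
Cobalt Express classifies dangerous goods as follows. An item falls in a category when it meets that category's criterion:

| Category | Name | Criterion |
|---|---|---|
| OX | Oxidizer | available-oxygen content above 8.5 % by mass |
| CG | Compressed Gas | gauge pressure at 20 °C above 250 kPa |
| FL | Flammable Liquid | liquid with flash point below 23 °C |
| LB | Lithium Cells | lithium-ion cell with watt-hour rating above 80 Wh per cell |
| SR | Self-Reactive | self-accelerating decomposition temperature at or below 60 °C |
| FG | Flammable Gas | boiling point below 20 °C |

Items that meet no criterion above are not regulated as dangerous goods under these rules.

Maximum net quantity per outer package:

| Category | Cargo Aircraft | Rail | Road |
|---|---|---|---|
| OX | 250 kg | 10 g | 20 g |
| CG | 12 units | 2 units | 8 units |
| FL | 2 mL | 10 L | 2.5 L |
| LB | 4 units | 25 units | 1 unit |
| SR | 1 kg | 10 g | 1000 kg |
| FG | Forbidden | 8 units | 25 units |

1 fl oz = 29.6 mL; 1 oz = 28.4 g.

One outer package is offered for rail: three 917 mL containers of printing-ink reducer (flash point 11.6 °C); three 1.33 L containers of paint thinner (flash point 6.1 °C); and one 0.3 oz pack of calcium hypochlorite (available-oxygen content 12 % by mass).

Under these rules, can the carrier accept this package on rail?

Yes

With flash point 11.6 °C (< 23 °C), the printing-ink reducer falls in Category FL.
The paint thinner has flash point 6.1 °C, which is < 23 °C, so it is Category FL (Flammable Liquid).
With available-oxygen content 12 % by mass (> 8.5 % by mass), the calcium hypochlorite falls in Category OX.
Total Category FL: (three 917 mL containers = 2.751 L) + (three 1.33 L containers = 3.99 L) = 6.741 L.
6.741 L is within the rail limit of 10 L for Category FL.
Category OX quantity: one 0.3 oz pack = 8.52 g.
That is within the Category OX rail limit of 10 g.
Every hazard category is within its rail limit and no segregation rule is violated.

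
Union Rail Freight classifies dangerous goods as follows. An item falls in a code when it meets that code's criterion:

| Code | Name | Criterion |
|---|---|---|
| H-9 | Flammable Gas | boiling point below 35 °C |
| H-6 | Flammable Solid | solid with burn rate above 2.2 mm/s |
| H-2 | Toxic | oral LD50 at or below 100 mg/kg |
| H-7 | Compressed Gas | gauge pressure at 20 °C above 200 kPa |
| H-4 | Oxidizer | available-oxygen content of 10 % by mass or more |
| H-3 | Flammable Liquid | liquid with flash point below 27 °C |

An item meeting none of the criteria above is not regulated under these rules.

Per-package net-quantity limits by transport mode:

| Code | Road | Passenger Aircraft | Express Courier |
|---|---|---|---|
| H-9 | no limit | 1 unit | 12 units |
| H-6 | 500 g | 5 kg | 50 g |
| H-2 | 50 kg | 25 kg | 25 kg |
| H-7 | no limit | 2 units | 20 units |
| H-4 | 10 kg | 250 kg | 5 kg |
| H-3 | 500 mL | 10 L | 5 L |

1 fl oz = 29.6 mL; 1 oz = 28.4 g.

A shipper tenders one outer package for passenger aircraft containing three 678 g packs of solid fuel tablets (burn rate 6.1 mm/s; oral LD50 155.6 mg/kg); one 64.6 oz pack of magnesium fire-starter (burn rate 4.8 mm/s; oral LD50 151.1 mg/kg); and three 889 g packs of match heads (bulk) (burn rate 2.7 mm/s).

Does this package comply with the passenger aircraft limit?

No

The solid fuel tablets have burn rate 6.1 mm/s, which is > 2.2 mm/s, so they are Code H-6 (Flammable Solid).
With burn rate 4.8 mm/s (> 2.2 mm/s), the magnesium fire-starter falls in Code H-6.
The match heads (bulk) have burn rate 2.7 mm/s, which is > 2.2 mm/s, so they are Code H-6 (Flammable Solid).
Code H-6 net quantity: (three 678 g packs = 2.034 kg) + (one 64.6 oz pack = 1834.64 g) + (three 889 g packs = 2.667 kg) = 6535.64 g.
6535.64 g > 5 kg (passenger aircraft limit, Code H-6) — over the limit.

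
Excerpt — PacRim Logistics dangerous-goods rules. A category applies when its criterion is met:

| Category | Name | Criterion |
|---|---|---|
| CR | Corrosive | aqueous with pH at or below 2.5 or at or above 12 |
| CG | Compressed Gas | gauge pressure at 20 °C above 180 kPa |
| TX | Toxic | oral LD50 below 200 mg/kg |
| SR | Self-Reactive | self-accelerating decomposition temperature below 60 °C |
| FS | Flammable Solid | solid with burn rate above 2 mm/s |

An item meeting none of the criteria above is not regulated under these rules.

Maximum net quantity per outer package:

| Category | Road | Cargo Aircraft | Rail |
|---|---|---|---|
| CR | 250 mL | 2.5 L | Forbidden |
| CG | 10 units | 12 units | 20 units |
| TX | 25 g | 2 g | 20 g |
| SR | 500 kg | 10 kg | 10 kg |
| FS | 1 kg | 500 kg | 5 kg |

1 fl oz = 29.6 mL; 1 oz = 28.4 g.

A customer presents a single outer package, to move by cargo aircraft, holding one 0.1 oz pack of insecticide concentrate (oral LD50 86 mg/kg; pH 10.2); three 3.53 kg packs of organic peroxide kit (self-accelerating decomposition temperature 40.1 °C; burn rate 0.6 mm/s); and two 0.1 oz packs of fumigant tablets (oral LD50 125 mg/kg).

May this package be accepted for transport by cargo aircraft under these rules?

No

Oral LD50 86 mg/kg meets the Category TX criterion (Toxic), so the insecticide concentrate is Category TX.
With self-accelerating decomposition temperature 40.1 °C (< 60 °C), the organic peroxide kit falls in Category SR.
Oral LD50 125 mg/kg meets the Category TX criterion (Toxic), so the fumigant tablets are Category TX.
Category SR quantity: three 3.53 kg packs = 10.59 kg.
10.59 kg > 10 kg (cargo aircraft limit, Category SR) — over the limit.
Category TX net quantity: (one 0.1 oz pack = 2.84 g) + (two 0.1 oz packs = 5.68 g) = 8.52 g.
8.52 g exceeds the cargo aircraft limit of 2 g for Category TX.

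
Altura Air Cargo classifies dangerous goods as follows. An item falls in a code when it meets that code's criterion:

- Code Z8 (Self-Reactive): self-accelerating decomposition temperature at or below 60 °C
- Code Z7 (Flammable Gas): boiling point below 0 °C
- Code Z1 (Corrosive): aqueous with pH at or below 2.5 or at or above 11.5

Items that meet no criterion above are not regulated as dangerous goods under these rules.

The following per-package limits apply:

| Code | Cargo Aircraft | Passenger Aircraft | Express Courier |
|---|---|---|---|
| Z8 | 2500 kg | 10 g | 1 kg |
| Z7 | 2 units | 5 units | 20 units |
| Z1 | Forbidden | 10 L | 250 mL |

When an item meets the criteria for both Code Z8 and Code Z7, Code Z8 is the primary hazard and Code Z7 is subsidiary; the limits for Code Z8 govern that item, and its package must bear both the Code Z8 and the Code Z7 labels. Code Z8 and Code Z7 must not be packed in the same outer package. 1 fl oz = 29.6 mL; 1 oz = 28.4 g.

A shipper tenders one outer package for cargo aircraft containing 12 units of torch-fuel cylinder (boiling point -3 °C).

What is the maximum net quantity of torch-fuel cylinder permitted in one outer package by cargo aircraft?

Boiling point -3 °C meets the Code Z7 criterion (Flammable Gas), so the torch-fuel cylinder is Code Z7.
The cargo aircraft limit for Code Z7 is 2 units.

2 units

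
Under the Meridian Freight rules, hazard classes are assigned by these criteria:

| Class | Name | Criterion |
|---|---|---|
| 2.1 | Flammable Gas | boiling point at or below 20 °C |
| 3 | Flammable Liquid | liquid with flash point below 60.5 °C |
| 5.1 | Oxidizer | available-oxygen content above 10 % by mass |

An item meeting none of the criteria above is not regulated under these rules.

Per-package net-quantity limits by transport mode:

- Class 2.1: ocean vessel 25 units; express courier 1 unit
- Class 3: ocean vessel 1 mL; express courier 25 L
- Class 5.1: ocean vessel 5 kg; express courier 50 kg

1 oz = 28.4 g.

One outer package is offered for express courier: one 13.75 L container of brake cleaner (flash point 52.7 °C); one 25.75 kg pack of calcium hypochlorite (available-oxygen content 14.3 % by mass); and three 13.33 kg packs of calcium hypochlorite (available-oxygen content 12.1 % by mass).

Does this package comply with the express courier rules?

No

Flash point 52.7 °C meets the Class 3 criterion (Flammable Liquid), so the brake cleaner is Class 3.
Calcium hypochlorite: available-oxygen content 14.3 % by mass > 10 % by mass → Class 5.1 (Oxidizer).
Available-oxygen content 12.1 % by mass meets the Class 5.1 criterion (Oxidizer), so the calcium hypochlorite is Class 5.1.
Class 3 quantity: 13.75 L.
13.75 L ≤ 25 L (express courier limit, Class 3) — within limit.
Class 5.1 net quantity: 25.75 kg + (three 13.33 kg packs = 39.99 kg) = 65.74 kg.
65.74 kg exceeds the express courier limit of 50 kg for Class 5.1.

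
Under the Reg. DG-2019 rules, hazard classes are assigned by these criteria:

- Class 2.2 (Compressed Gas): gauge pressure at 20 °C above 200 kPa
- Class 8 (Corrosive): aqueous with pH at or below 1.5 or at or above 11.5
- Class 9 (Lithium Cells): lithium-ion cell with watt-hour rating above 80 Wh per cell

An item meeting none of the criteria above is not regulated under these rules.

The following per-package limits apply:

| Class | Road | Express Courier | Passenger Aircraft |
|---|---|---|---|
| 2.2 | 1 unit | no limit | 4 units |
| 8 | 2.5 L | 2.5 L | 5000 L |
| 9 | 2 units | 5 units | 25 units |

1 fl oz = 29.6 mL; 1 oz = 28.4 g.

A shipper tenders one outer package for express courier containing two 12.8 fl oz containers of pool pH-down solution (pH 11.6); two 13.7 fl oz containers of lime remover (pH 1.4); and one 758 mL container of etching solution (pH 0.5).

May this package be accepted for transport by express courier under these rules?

Pool pH-down solution: pH 11.6 ≥ 11.5 → Class 8 (Corrosive).
The lime remover has pH 1.4, which is ≤ 1.5, so it is Class 8 (Corrosive).
The etching solution has pH 0.5, which is ≤ 1.5, so it is Class 8 (Corrosive).
Total Class 8: (two 12.8 fl oz containers = 757.76 mL) + (two 13.7 fl oz containers = 811.04 mL) + 758 mL = 2326.8 mL.
2326.8 mL ≤ 2.5 L (express courier limit, Class 8) — within limit.

Yes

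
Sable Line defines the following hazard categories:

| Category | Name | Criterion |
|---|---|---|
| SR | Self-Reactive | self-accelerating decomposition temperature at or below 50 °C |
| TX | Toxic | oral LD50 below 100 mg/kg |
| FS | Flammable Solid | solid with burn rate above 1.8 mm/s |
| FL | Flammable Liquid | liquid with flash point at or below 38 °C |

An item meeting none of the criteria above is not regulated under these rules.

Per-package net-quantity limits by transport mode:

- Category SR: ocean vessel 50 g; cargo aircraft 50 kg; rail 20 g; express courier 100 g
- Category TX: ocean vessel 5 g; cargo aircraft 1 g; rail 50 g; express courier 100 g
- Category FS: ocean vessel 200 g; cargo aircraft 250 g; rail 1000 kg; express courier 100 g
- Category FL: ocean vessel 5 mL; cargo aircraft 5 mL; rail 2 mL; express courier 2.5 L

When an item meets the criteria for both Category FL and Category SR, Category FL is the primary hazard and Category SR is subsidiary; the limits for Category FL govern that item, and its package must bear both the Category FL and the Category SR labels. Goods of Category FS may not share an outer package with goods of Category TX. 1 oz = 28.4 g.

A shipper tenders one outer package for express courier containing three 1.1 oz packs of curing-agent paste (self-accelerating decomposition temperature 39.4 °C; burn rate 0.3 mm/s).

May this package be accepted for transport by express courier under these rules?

Yes

The curing-agent paste has self-accelerating decomposition temperature 39.4 °C, which is ≤ 50 °C, so it is Category SR (Self-Reactive).
Category SR quantity: three 1.1 oz packs = 93.72 g.
That is within the Category SR express courier limit of 100 g.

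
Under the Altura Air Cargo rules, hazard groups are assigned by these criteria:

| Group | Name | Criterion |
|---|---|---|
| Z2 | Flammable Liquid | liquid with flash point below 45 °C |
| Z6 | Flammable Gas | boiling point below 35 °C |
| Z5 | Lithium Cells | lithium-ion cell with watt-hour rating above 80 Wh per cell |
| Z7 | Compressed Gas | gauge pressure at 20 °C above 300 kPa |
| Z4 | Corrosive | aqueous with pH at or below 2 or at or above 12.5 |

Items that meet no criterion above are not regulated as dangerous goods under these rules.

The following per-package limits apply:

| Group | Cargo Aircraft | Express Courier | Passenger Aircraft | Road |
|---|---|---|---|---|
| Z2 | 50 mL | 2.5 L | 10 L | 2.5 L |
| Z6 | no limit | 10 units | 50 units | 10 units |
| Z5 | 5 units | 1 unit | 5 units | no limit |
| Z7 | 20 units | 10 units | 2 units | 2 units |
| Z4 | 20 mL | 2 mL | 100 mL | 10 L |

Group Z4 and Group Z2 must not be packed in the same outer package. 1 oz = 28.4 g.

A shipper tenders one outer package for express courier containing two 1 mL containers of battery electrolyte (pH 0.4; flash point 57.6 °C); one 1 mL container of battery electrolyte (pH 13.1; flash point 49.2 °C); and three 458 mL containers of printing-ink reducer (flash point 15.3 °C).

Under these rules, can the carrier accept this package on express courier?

No

With pH 0.4 (≤ 2), the battery electrolyte falls in Group Z4.
Battery electrolyte: pH 13.1 ≥ 12.5 → Group Z4 (Corrosive).
Flash point 15.3 °C meets the Group Z2 criterion (Flammable Liquid), so the printing-ink reducer is Group Z2.
Group Z4 net quantity: (two 1 mL containers = 2 mL) + 1 mL = 3 mL.
3 mL exceeds the express courier limit of 2 mL for Group Z4.
Group Z2 quantity: three 458 mL containers = 1.374 L.
1.374 L is within the express courier limit of 2.5 L for Group Z2.
Group Z4 and Group Z2 may not share an outer package.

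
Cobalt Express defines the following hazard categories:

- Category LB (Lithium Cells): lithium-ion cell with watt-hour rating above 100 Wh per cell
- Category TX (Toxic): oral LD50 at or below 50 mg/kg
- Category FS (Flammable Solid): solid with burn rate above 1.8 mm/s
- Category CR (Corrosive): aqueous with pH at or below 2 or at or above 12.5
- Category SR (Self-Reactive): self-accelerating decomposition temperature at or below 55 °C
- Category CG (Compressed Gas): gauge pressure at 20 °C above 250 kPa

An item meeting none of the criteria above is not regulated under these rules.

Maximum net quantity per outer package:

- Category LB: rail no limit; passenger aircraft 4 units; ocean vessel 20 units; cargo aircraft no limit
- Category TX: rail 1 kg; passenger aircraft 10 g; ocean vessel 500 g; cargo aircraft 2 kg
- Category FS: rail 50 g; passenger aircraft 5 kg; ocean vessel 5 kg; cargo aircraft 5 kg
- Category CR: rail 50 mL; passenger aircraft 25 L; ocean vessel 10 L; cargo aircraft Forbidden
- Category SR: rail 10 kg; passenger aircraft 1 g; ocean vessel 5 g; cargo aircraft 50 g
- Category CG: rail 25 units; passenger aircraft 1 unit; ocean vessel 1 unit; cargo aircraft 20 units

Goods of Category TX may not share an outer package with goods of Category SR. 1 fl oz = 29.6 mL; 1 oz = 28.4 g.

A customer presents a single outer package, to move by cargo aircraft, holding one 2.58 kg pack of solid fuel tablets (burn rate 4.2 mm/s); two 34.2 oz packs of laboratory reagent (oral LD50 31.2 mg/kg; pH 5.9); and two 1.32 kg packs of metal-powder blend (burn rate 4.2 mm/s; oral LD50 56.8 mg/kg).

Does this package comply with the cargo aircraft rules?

The solid fuel tablets have burn rate 4.2 mm/s, which is > 1.8 mm/s, so they are Category FS (Flammable Solid).
With oral LD50 31.2 mg/kg (≤ 50 mg/kg), the laboratory reagent falls in Category TX.
With burn rate 4.2 mm/s (> 1.8 mm/s), the metal-powder blend falls in Category FS.
Category FS net quantity: 2.58 kg + (two 1.32 kg packs = 2.64 kg) = 5.22 kg.
That exceeds the Category FS cargo aircraft limit of 5 kg.
Category TX quantity: two 34.2 oz packs = 1942.56 g.
That is within the Category TX cargo aircraft limit of 2 kg.
The segregation rule (Category TX with Category SR) does not apply to Category FS with Category TX.

No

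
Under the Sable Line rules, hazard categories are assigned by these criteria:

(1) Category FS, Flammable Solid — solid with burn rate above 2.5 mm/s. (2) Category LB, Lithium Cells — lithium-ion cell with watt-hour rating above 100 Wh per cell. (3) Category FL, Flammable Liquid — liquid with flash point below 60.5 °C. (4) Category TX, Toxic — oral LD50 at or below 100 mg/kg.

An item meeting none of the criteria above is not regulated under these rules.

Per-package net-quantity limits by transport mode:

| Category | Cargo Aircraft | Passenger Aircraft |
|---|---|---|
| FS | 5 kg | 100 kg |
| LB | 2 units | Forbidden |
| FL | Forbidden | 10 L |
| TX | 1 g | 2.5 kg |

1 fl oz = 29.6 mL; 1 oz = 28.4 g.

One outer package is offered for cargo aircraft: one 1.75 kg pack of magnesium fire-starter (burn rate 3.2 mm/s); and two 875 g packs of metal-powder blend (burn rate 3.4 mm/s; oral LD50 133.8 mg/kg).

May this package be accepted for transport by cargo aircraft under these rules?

Burn rate 3.2 mm/s meets the Category FS criterion (Flammable Solid), so the magnesium fire-starter is Category FS.
With burn rate 3.4 mm/s (> 2.5 mm/s), the metal-powder blend falls in Category FS.
Total Category FS: 1.75 kg + (two 875 g packs = 1.75 kg) = 3.5 kg.
3.5 kg is within the cargo aircraft limit of 5 kg for Category FS.

Yes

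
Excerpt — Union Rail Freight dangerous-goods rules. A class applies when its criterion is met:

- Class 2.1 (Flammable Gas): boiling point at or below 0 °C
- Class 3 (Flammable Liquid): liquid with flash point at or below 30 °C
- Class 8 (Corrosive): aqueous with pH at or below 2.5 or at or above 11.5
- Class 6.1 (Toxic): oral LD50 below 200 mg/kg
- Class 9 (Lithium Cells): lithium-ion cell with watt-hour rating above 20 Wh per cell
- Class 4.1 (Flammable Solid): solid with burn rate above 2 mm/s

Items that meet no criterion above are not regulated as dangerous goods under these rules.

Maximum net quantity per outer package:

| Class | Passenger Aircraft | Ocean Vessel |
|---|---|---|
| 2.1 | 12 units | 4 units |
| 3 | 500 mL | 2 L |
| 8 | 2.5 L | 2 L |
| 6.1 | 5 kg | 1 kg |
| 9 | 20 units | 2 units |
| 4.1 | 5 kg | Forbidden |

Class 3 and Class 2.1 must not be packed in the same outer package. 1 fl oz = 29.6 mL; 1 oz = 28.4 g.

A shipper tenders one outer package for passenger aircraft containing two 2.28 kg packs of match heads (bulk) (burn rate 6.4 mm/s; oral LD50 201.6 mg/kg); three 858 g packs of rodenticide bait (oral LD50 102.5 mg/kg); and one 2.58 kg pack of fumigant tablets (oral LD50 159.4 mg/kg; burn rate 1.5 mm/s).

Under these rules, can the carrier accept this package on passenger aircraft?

No

Match heads (bulk): burn rate 6.4 mm/s > 2 mm/s → Class 4.1 (Flammable Solid).
The rodenticide bait has oral LD50 102.5 mg/kg, which is < 200 mg/kg, so it is Class 6.1 (Toxic).
With oral LD50 159.4 mg/kg (< 200 mg/kg), the fumigant tablets fall in Class 6.1.
Class 6.1 net quantity: (three 858 g packs = 2.574 kg) + 2.58 kg = 5.154 kg.
5.154 kg > 5 kg (passenger aircraft limit, Class 6.1) — over the limit.
Class 4.1 quantity: two 2.28 kg packs = 4.56 kg.
4.56 kg ≤ 5 kg (passenger aircraft limit, Class 4.1) — within limit.
The segregation rule (Class 3 with Class 2.1) does not apply to Class 6.1 with Class 4.1.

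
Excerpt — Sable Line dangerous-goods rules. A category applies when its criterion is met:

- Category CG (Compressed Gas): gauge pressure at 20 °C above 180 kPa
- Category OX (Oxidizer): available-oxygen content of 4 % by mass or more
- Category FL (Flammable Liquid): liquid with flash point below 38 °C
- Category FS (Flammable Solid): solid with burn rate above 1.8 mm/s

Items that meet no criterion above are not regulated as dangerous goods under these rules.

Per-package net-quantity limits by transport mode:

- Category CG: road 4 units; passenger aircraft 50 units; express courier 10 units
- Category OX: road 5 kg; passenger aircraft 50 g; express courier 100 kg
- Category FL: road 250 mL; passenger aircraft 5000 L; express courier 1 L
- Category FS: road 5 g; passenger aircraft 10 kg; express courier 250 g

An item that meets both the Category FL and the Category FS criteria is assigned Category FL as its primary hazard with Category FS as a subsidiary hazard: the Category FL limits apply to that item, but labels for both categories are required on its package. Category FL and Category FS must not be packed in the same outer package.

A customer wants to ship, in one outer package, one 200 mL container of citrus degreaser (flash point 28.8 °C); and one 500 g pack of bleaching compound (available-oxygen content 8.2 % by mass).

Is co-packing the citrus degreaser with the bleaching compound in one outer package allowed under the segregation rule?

With flash point 28.8 °C (< 38 °C), the citrus degreaser falls in Category FL.
The bleaching compound has available-oxygen content 8.2 % by mass, which is ≥ 4 % by mass, so it is Category OX (Oxidizer).
No segregation rule bars Category FL with Category OX.

Yes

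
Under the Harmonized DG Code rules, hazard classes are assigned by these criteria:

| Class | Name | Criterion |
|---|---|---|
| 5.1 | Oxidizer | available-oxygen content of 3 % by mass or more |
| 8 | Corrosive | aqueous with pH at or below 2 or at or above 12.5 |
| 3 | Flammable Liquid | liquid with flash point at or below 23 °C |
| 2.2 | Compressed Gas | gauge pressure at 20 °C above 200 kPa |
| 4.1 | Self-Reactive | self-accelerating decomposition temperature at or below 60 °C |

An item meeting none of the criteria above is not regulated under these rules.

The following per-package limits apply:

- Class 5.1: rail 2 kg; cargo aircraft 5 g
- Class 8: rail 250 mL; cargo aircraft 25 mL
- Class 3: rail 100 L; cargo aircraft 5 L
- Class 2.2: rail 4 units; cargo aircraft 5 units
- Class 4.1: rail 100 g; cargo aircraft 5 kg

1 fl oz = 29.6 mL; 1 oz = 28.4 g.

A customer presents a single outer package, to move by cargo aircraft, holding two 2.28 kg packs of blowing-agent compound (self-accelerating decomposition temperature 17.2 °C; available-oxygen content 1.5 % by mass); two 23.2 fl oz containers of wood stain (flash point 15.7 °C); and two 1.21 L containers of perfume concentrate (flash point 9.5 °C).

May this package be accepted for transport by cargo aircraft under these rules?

Yes

Blowing-agent compound: self-accelerating decomposition temperature 17.2 °C ≤ 60 °C → Class 4.1 (Self-Reactive).
The wood stain has flash point 15.7 °C, which is ≤ 23 °C, so it is Class 3 (Flammable Liquid).
With flash point 9.5 °C (≤ 23 °C), the perfume concentrate falls in Class 3.
Class 3 net quantity: (two 23.2 fl oz containers = 1373.44 mL) + (two 1.21 L containers = 2.42 L) = 3793.44 mL.
3793.44 mL ≤ 5 L (cargo aircraft limit, Class 3) — within limit.
Class 4.1 quantity: two 2.28 kg packs = 4.56 kg.
4.56 kg is within the cargo aircraft limit of 5 kg for Class 4.1.
Every hazard class is within its cargo aircraft limit and no segregation rule is violated.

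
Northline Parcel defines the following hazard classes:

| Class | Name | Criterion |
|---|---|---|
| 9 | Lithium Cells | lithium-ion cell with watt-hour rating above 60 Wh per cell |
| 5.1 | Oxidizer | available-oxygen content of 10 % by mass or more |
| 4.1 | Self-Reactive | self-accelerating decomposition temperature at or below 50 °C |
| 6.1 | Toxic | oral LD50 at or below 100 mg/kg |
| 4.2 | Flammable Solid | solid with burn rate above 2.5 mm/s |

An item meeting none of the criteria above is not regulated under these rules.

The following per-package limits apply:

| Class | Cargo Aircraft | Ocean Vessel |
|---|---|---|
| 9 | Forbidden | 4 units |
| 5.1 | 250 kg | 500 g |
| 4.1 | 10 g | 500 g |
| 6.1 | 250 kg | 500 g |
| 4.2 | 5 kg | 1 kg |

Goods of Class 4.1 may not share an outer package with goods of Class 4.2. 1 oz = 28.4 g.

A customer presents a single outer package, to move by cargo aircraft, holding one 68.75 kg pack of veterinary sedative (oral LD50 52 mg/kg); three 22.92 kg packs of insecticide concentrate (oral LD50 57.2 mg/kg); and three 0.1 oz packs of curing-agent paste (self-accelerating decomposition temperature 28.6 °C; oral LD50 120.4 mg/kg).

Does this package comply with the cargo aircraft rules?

With oral LD50 52 mg/kg (≤ 100 mg/kg), the veterinary sedative falls in Class 6.1.
Insecticide concentrate: oral LD50 57.2 mg/kg ≤ 100 mg/kg → Class 6.1 (Toxic).
The curing-agent paste has self-accelerating decomposition temperature 28.6 °C, which is ≤ 50 °C, so it is Class 4.1 (Self-Reactive).
Class 4.1 quantity: three 0.1 oz packs = 8.52 g.
That is within the Class 4.1 cargo aircraft limit of 10 g.
Total Class 6.1: 68.75 kg + (three 22.92 kg packs = 68.76 kg) = 137.51 kg.
137.51 kg ≤ 250 kg (cargo aircraft limit, Class 6.1) — within limit.
The segregation rule (Class 4.1 with Class 4.2) does not apply to Class 4.1 with Class 6.1.
Every hazard class is within its cargo aircraft limit and no segregation rule is violated.

Yes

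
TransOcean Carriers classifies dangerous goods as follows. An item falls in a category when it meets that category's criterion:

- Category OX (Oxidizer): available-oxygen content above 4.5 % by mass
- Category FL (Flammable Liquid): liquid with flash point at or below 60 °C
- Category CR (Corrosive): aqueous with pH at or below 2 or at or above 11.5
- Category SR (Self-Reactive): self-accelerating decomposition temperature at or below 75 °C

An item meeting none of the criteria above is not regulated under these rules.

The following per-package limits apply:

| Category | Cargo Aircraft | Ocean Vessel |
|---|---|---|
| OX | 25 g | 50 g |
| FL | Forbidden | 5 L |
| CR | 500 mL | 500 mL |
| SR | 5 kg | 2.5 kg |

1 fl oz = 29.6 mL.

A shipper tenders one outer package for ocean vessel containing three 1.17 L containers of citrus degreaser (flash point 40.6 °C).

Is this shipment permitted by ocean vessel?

Citrus degreaser: flash point 40.6 °C ≤ 60 °C → Category FL (Flammable Liquid).
Category FL quantity: three 1.17 L containers = 3.51 L.
3.51 L is within the ocean vessel limit of 5 L for Category FL.

Yes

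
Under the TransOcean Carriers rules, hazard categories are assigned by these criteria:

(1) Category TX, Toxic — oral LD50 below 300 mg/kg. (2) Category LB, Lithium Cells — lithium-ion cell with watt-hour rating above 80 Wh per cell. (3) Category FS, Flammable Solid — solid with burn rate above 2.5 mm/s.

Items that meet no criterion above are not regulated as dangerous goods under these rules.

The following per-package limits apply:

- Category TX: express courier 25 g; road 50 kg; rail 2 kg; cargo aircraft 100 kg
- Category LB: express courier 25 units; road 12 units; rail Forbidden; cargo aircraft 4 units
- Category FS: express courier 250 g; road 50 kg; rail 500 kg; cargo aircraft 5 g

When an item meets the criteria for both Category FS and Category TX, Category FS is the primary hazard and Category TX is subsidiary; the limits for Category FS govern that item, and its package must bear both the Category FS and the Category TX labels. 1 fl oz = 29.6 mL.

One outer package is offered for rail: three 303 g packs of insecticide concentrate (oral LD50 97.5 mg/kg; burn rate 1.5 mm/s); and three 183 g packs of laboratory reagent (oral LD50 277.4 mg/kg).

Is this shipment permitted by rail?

The insecticide concentrate has oral LD50 97.5 mg/kg, which is < 300 mg/kg, so it is Category TX (Toxic).
With oral LD50 277.4 mg/kg (< 300 mg/kg), the laboratory reagent falls in Category TX.
Total Category TX: (three 303 g packs = 909 g) + (three 183 g packs = 549 g) = 1.458 kg.
1.458 kg is within the rail limit of 2 kg for Category TX.

Yes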